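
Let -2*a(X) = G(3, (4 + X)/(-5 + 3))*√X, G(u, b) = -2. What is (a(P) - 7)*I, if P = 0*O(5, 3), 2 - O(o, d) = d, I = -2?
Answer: 14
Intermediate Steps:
O(o, d) = 2 - d
P = 0 (P = 0*(2 - 1*3) = 0*(2 - 3) = 0*(-1) = 0)
a(X) = √X (a(X) = -(-1)*√X = √X)
(a(P) - 7)*I = (√0 - 7)*(-2) = (0 - 7)*(-2) = -7*(-2) = 14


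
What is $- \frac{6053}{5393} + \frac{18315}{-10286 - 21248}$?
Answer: $- \frac{289648097}{170062862} \approx -1.7032$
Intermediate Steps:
$- \frac{6053}{5393} + \frac{18315}{-10286 - 21248} = \left(-6053\right) \frac{1}{5393} + \frac{18315}{-10286 - 21248} = - \frac{6053}{5393} + \frac{18315}{-31534} = - \frac{6053}{5393} + 18315 \left(- \frac{1}{31534}\right) = - \frac{6053}{5393} - \frac{18315}{31534} = - \frac{289648097}{170062862}$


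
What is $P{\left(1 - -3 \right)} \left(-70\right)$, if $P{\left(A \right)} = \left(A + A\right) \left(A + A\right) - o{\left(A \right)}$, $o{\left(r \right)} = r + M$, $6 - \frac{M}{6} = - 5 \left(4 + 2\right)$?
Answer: $10920$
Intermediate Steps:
$M = 216$ ($M = 36 - 6 \left(- 5 \left(4 + 2\right)\right) = 36 - 6 \left(\left(-5\right) 6\right) = 36 - -180 = 36 + 180 = 216$)
$o{\left(r \right)} = 216 + r$ ($o{\left(r \right)} = r + 216 = 216 + r$)
$P{\left(A \right)} = -216 - A + 4 A^{2}$ ($P{\left(A \right)} = \left(A + A\right) \left(A + A\right) - \left(216 + A\right) = 2 A 2 A - \left(216 + A\right) = 4 A^{2} - \left(216 + A\right) = -216 - A + 4 A^{2}$)
$P{\left(1 - -3 \right)} \left(-70\right) = \left(-216 - \left(1 - -3\right) + 4 \left(1 - -3\right)^{2}\right) \left(-70\right) = \left(-216 - \left(1 + 3\right) + 4 \left(1 + 3\right)^{2}\right) \left(-70\right) = \left(-216 - 4 + 4 \cdot 4^{2}\right) \left(-70\right) = \left(-216 - 4 + 4 \cdot 16\right) \left(-70\right) = \left(-216 - 4 + 64\right) \left(-70\right) = \left(-156\right) \left(-70\right) = 10920$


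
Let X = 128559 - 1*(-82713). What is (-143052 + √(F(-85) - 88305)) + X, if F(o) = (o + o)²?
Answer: 68220 + 109*I*√5 ≈ 68220.0 + 243.73*I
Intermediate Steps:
F(o) = 4*o² (F(o) = (2*o)² = 4*o²)
X = 211272 (X = 128559 + 82713 = 211272)
(-143052 + √(F(-85) - 88305)) + X = (-143052 + √(4*(-85)² - 88305)) + 211272 = (-143052 + √(4*7225 - 88305)) + 211272 = (-143052 + √(28900 - 88305)) + 211272 = (-143052 + √(-59405)) + 211272 = (-143052 + 109*I*√5) + 211272 = 68220 + 109*I*√5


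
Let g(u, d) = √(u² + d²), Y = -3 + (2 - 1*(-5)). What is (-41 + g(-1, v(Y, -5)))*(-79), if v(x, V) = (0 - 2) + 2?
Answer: 3160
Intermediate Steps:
Y = 4 (Y = -3 + (2 + 5) = -3 + 7 = 4)
v(x, V) = 0 (v(x, V) = -2 + 2 = 0)
g(u, d) = √(d² + u²)
(-41 + g(-1, v(Y, -5)))*(-79) = (-41 + √(0² + (-1)²))*(-79) = (-41 + √(0 + 1))*(-79) = (-41 + √1)*(-79) = (-41 + 1)*(-79) = -40*(-79) = 3160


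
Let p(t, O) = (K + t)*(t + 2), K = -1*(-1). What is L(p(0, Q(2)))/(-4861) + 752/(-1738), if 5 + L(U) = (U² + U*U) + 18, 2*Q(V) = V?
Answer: -1845985/4224209 ≈ -0.43700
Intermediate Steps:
Q(V) = V/2
K = 1
p(t, O) = (1 + t)*(2 + t) (p(t, O) = (1 + t)*(t + 2) = (1 + t)*(2 + t))
L(U) = 13 + 2*U² (L(U) = -5 + ((U² + U*U) + 18) = -5 + ((U² + U²) + 18) = -5 + (2*U² + 18) = -5 + (18 + 2*U²) = 13 + 2*U²)
L(p(0, Q(2)))/(-4861) + 752/(-1738) = (13 + 2*(2 + 0² + 3*0)²)/(-4861) + 752/(-1738) = (13 + 2*(2 + 0 + 0)²)*(-1/4861) + 752*(-1/1738) = (13 + 2*2²)*(-1/4861) - 376/869 = (13 + 2*4)*(-1/4861) - 376/869 = (13 + 8)*(-1/4861) - 376/869 = 21*(-1/4861) - 376/869 = -21/4861 - 376/869 = -1845985/4224209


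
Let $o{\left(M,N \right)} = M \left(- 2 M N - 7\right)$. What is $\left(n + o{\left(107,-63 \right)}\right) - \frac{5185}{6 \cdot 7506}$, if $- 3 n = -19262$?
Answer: $\frac{65223186659}{45036} \approx 1.4482 \cdot 10^{6}$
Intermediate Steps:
$n = \frac{19262}{3}$ ($n = \left(- \frac{1}{3}\right) \left(-19262\right) = \frac{19262}{3} \approx 6420.7$)
$o{\left(M,N \right)} = M \left(-7 - 2 M N\right)$ ($o{\left(M,N \right)} = M \left(- 2 M N - 7\right) = M \left(-7 - 2 M N\right)$)
$\left(n + o{\left(107,-63 \right)}\right) - \frac{5185}{6 \cdot 7506} = \left(\frac{19262}{3} - 107 \left(7 + 2 \cdot 107 \left(-63\right)\right)\right) - \frac{5185}{6 \cdot 7506} = \left(\frac{19262}{3} - 107 \left(7 - 13482\right)\right) - \frac{5185}{45036} = \left(\frac{19262}{3} - 107 \left(-13475\right)\right) - \frac{5185}{45036} = \left(\frac{19262}{3} + 1441825\right) - \frac{5185}{45036} = \frac{4344737}{3} - \frac{5185}{45036} = \frac{65223186659}{45036}$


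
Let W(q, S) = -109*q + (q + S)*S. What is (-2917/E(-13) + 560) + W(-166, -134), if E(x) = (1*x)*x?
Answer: 9943409/169 ≈ 58837.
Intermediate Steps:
E(x) = x² (E(x) = x*x = x²)
W(q, S) = -109*q + S*(S + q) (W(q, S) = -109*q + (S + q)*S = -109*q + S*(S + q))
(-2917/E(-13) + 560) + W(-166, -134) = (-2917/((-13)²) + 560) + ((-134)² - 109*(-166) - 134*(-166)) = (-2917/169 + 560) + (17956 + 18094 + 22244) = (-2917*1/169 + 560) + 58294 = (-2917/169 + 560) + 58294 = 91723/169 + 58294 = 9943409/169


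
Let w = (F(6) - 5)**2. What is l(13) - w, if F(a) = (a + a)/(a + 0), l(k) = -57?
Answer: -66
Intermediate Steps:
F(a) = 2 (F(a) = (2*a)/a = 2)
w = 9 (w = (2 - 5)**2 = (-3)**2 = 9)
l(13) - w = -57 - 1*9 = -57 - 9 = -66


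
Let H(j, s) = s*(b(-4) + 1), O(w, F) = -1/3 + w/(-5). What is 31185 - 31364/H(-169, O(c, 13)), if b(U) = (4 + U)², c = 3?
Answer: 453525/7 ≈ 64789.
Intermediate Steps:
O(w, F) = -⅓ - w/5 (O(w, F) = -1*⅓ + w*(-⅕) = -⅓ - w/5)
H(j, s) = s (H(j, s) = s*((4 - 4)² + 1) = s*(0² + 1) = s*(0 + 1) = s*1 = s)
31185 - 31364/H(-169, O(c, 13)) = 31185 - 31364/(-⅓ - ⅕*3) = 31185 - 31364/(-⅓ - ⅗) = 31185 - 31364/(-14/15) = 31185 - 31364*(-15/14) = 31185 + 235230/7 = 453525/7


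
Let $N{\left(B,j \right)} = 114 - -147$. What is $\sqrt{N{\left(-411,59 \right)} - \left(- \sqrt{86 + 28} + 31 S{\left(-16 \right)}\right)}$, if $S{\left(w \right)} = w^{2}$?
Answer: $\sqrt{-7675 + \sqrt{114}} \approx 87.546 i$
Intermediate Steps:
$N{\left(B,j \right)} = 261$ ($N{\left(B,j \right)} = 114 + 147 = 261$)
$\sqrt{N{\left(-411,59 \right)} - \left(- \sqrt{86 + 28} + 31 S{\left(-16 \right)}\right)} = \sqrt{261 + \left(- 31 \left(-16\right)^{2} + \sqrt{86 + 28}\right)} = \sqrt{261 + \left(\left(-31\right) 256 + \sqrt{114}\right)} = \sqrt{261 - \left(7936 - \sqrt{114}\right)} = \sqrt{-7675 + \sqrt{114}}$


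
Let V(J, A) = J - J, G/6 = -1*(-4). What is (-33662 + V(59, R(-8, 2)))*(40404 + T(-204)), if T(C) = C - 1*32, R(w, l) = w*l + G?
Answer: -1352135216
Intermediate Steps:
G = 24 (G = 6*(-1*(-4)) = 6*4 = 24)
R(w, l) = 24 + l*w (R(w, l) = w*l + 24 = l*w + 24 = 24 + l*w)
T(C) = -32 + C (T(C) = C - 32 = -32 + C)
V(J, A) = 0
(-33662 + V(59, R(-8, 2)))*(40404 + T(-204)) = (-33662 + 0)*(40404 + (-32 - 204)) = -33662*(40404 - 236) = -33662*40168 = -1352135216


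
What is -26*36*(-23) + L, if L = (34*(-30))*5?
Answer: 16428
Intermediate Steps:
L = -5100 (L = -1020*5 = -5100)
-26*36*(-23) + L = -26*36*(-23) - 5100 = -936*(-23) - 5100 = 21528 - 5100 = 16428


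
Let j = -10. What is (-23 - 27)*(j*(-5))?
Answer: -2500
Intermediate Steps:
(-23 - 27)*(j*(-5)) = (-23 - 27)*(-10*(-5)) = -50*50 = -2500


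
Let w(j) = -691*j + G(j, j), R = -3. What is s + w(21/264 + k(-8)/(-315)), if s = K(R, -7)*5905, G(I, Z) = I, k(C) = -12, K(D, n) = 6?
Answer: 10887439/308 ≈ 35349.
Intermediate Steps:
w(j) = -690*j (w(j) = -691*j + j = -690*j)
s = 35430 (s = 6*5905 = 35430)
s + w(21/264 + k(-8)/(-315)) = 35430 - 690*(21/264 - 12/(-315)) = 35430 - 690*(21*(1/264) - 12*(-1/315)) = 35430 - 690*(7/88 + 4/105) = 35430 - 690*1087/9240 = 35430 - 25001/308 = 10887439/308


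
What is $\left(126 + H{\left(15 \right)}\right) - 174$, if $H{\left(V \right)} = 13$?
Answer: $-35$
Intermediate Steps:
$\left(126 + H{\left(15 \right)}\right) - 174 = \left(126 + 13\right) - 174 = 139 - 174 = -35$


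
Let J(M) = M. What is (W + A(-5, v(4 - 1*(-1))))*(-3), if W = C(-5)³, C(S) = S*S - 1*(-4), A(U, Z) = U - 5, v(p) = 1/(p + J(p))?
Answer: -73137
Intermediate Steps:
v(p) = 1/(2*p) (v(p) = 1/(p + p) = 1/(2*p))
A(U, Z) = -5 + U
C(S) = 4 + S² (C(S) = S² + 4 = 4 + S²)
W = 24389 (W = (4 + (-5)²)³ = (4 + 25)³ = 29³ = 24389)
(W + A(-5, v(4 - 1*(-1))))*(-3) = (24389 + (-5 - 5))*(-3) = (24389 - 10)*(-3) = 24379*(-3) = -73137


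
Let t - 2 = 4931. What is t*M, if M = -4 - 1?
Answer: -24665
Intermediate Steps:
t = 4933 (t = 2 + 4931 = 4933)
M = -5
t*M = 4933*(-5) = -24665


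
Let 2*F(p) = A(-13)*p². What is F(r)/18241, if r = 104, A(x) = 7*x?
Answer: -492128/18241 ≈ -26.979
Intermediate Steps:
F(p) = -91*p²/2 (F(p) = ((7*(-13))*p²)/2 = (-91*p²)/2 = -91*p²/2)
F(r)/18241 = -91/2*104²/18241 = -91/2*10816*(1/18241) = -492128*1/18241 = -492128/18241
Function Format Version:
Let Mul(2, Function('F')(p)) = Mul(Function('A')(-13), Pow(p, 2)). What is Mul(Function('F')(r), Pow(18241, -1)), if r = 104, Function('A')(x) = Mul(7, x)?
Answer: Rational(-492128, 18241) ≈ -26.979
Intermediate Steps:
Function('F')(p) = Mul(Rational(-91, 2), Pow(p, 2)) (Function('F')(p) = Mul(Rational(1, 2), Mul(Mul(7, -13), Pow(p, 2))) = Mul(Rational(1, 2), Mul(-91, Pow(p, 2))) = Mul(Rational(-91, 2), Pow(p, 2)))
Mul(Function('F')(r), Pow(18241, -1)) = Mul(Mul(Rational(-91, 2), Pow(104, 2)), Pow(18241, -1)) = Mul(Mul(Rational(-91, 2), 10816), Rational(1, 18241)) = Mul(-492128, Rational(1, 18241)) = Rational(-492128, 18241)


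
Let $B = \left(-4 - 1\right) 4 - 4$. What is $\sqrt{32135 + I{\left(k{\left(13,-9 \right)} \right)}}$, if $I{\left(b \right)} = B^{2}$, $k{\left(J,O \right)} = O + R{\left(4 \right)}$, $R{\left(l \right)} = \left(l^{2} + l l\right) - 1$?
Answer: $\sqrt{32711} \approx 180.86$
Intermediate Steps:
$R{\left(l \right)} = -1 + 2 l^{2}$ ($R{\left(l \right)} = \left(l^{2} + l^{2}\right) - 1 = 2 l^{2} - 1 = -1 + 2 l^{2}$)
$k{\left(J,O \right)} = 31 + O$ ($k{\left(J,O \right)} = O - \left(1 - 2 \cdot 4^{2}\right) = O + \left(-1 + 2 \cdot 16\right) = O + \left(-1 + 32\right) = O + 31 = 31 + O$)
$B = -24$ ($B = \left(-5\right) 4 - 4 = -20 - 4 = -24$)
$I{\left(b \right)} = 576$ ($I{\left(b \right)} = \left(-24\right)^{2} = 576$)
$\sqrt{32135 + I{\left(k{\left(13,-9 \right)} \right)}} = \sqrt{32135 + 576} = \sqrt{32711}$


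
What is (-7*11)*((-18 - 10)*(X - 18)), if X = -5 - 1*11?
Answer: -73304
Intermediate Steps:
X = -16 (X = -5 - 11 = -16)
(-7*11)*((-18 - 10)*(X - 18)) = (-7*11)*((-18 - 10)*(-16 - 18)) = -(-2156)*(-34) = -77*952 = -73304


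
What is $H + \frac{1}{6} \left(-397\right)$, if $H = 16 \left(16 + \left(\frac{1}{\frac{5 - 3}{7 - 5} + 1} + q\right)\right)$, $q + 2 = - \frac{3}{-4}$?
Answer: $\frac{1067}{6} \approx 177.83$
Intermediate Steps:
$q = - \frac{5}{4}$ ($q = -2 - \frac{3}{-4} = -2 - - \frac{3}{4} = -2 + \frac{3}{4} = - \frac{5}{4} \approx -1.25$)
$H = 244$ ($H = 16 \left(16 - \left(\frac{5}{4} - \frac{1}{\frac{5 - 3}{7 - 5} + 1}\right)\right) = 16 \left(16 - \left(\frac{5}{4} - \frac{1}{\frac{2}{2} + 1}\right)\right) = 16 \left(16 - \left(\frac{5}{4} - \frac{1}{2 \cdot \frac{1}{2} + 1}\right)\right) = 16 \left(16 - \left(\frac{5}{4} - \frac{1}{1 + 1}\right)\right) = 16 \left(16 - \left(\frac{5}{4} - \frac{1}{2}\right)\right) = 16 \left(16 + \left(\frac{1}{2} - \frac{5}{4}\right)\right) = 16 \left(16 - \frac{3}{4}\right) = 16 \cdot \frac{61}{4} = 244$)
$H + \frac{1}{6} \left(-397\right) = 244 + \frac{1}{6} \left(-397\right) = 244 - \frac{397}{6} = \frac{1067}{6}$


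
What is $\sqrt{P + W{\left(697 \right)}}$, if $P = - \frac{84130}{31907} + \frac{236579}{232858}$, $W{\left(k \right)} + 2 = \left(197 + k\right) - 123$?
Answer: $\frac{\sqrt{42360816719426160051562}}{7429800206} \approx 27.702$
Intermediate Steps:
$W{\left(k \right)} = 72 + k$ ($W{\left(k \right)} = -2 + \left(\left(197 + k\right) - 123\right) = -2 + \left(74 + k\right) = 72 + k$)
$P = - \frac{12041817387}{7429800206}$ ($P = \left(-84130\right) \frac{1}{31907} + 236579 \cdot \frac{1}{232858} = - \frac{84130}{31907} + \frac{236579}{232858} = - \frac{12041817387}{7429800206} \approx -1.6207$)
$\sqrt{P + W{\left(697 \right)}} = \sqrt{- \frac{12041817387}{7429800206} + \left(72 + 697\right)} = \sqrt{- \frac{12041817387}{7429800206} + 769} = \sqrt{\frac{5701474541027}{7429800206}} = \frac{\sqrt{42360816719426160051562}}{7429800206}$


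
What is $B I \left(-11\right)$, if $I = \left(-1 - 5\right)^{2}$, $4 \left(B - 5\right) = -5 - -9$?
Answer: $-2376$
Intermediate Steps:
$B = 6$ ($B = 5 + \frac{-5 - -9}{4} = 5 + \frac{-5 + 9}{4} = 5 + \frac{1}{4} \cdot 4 = 5 + 1 = 6$)
$I = 36$ ($I = \left(-6\right)^{2} = 36$)
$B I \left(-11\right) = 6 \cdot 36 \left(-11\right) = 216 \left(-11\right) = -2376$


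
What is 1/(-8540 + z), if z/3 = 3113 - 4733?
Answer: -1/13400 ≈ -7.4627e-5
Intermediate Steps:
z = -4860 (z = 3*(3113 - 4733) = 3*(-1620) = -4860)
1/(-8540 + z) = 1/(-8540 - 4860) = 1/(-13400) = -1/13400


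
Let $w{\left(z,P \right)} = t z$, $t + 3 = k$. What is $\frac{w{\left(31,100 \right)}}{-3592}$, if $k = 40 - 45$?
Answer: $\frac{31}{449} \approx 0.069042$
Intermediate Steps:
$k = -5$ ($k = 40 - 45 = -5$)
$t = -8$ ($t = -3 - 5 = -8$)
$w{\left(z,P \right)} = - 8 z$
$\frac{w{\left(31,100 \right)}}{-3592} = \frac{\left(-8\right) 31}{-3592} = \left(-248\right) \left(- \frac{1}{3592}\right) = \frac{31}{449}$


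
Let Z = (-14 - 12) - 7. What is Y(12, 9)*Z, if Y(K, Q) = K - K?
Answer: 0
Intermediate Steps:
Y(K, Q) = 0
Z = -33 (Z = -26 - 7 = -33)
Y(12, 9)*Z = 0*(-33) = 0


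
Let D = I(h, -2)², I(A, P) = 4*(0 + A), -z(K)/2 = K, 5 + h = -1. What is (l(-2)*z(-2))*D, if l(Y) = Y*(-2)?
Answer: 9216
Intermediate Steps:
h = -6 (h = -5 - 1 = -6)
z(K) = -2*K
l(Y) = -2*Y
I(A, P) = 4*A
D = 576 (D = (4*(-6))² = (-24)² = 576)
(l(-2)*z(-2))*D = ((-2*(-2))*(-2*(-2)))*576 = (4*4)*576 = 16*576 = 9216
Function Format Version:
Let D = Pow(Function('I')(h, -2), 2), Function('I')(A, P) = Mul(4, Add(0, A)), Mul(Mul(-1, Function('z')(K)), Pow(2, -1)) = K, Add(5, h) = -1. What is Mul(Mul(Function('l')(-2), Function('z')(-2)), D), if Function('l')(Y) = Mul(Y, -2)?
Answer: 9216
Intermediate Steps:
h = -6 (h = Add(-5, -1) = -6)
Function('z')(K) = Mul(-2, K)
Function('l')(Y) = Mul(-2, Y)
Function('I')(A, P) = Mul(4, A)
D = 576 (D = Pow(Mul(4, -6), 2) = Pow(-24, 2) = 576)
Mul(Mul(Function('l')(-2), Function('z')(-2)), D) = Mul(Mul(Mul(-2, -2), Mul(-2, -2)), 576) = Mul(Mul(4, 4), 576) = Mul(16, 576) = 9216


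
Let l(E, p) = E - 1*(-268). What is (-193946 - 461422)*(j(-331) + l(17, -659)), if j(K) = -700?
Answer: 271977720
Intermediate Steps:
l(E, p) = 268 + E (l(E, p) = E + 268 = 268 + E)
(-193946 - 461422)*(j(-331) + l(17, -659)) = (-193946 - 461422)*(-700 + (268 + 17)) = -655368*(-700 + 285) = -655368*(-415) = 271977720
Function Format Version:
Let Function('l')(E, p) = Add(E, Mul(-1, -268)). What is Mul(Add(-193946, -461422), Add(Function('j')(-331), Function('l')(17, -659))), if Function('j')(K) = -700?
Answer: 271977720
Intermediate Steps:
Function('l')(E, p) = Add(268, E) (Function('l')(E, p) = Add(E, 268) = Add(268, E))
Mul(Add(-193946, -461422), Add(Function('j')(-331), Function('l')(17, -659))) = Mul(Add(-193946, -461422), Add(-700, Add(268, 17))) = Mul(-655368, Add(-700, 285)) = Mul(-655368, -415) = 271977720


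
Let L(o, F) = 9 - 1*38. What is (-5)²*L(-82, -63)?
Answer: -725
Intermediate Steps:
L(o, F) = -29 (L(o, F) = 9 - 38 = -29)
(-5)²*L(-82, -63) = (-5)²*(-29) = 25*(-29) = -725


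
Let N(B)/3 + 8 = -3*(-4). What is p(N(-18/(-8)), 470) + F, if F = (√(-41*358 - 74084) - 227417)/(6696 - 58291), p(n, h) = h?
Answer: 24477067/51595 - I*√88762/51595 ≈ 474.41 - 0.0057744*I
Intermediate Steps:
N(B) = 12 (N(B) = -24 + 3*(-3*(-4)) = -24 + 3*12 = -24 + 36 = 12)
F = 227417/51595 - I*√88762/51595 (F = (√(-14678 - 74084) - 227417)/(-51595) = (√(-88762) - 227417)*(-1/51595) = (I*√88762 - 227417)*(-1/51595) = (-227417 + I*√88762)*(-1/51595) = 227417/51595 - I*√88762/51595 ≈ 4.4077 - 0.0057744*I)
p(N(-18/(-8)), 470) + F = 470 + (227417/51595 - I*√88762/51595) = 24477067/51595 - I*√88762/51595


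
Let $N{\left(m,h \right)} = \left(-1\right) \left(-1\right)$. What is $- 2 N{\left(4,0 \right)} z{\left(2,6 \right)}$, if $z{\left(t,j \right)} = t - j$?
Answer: $8$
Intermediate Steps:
$N{\left(m,h \right)} = 1$
$- 2 N{\left(4,0 \right)} z{\left(2,6 \right)} = \left(-2\right) 1 \left(2 - 6\right) = - 2 \left(2 - 6\right) = \left(-2\right) \left(-4\right) = 8$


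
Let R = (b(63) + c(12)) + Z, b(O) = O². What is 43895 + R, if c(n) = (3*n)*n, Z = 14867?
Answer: 63163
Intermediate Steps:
c(n) = 3*n²
R = 19268 (R = (63² + 3*12²) + 14867 = (3969 + 3*144) + 14867 = (3969 + 432) + 14867 = 4401 + 14867 = 19268)
43895 + R = 43895 + 19268 = 63163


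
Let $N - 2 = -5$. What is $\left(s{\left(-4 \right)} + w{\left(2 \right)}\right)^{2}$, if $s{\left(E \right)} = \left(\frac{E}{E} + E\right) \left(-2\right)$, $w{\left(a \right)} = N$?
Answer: $9$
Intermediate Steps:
$N = -3$ ($N = 2 - 5 = -3$)
$w{\left(a \right)} = -3$
$s{\left(E \right)} = -2 - 2 E$ ($s{\left(E \right)} = \left(1 + E\right) \left(-2\right) = -2 - 2 E$)
$\left(s{\left(-4 \right)} + w{\left(2 \right)}\right)^{2} = \left(\left(-2 - -8\right) - 3\right)^{2} = \left(\left(-2 + 8\right) - 3\right)^{2} = \left(6 - 3\right)^{2} = 3^{2} = 9$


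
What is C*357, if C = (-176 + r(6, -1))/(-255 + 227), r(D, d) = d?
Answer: 9027/4 ≈ 2256.8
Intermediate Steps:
C = 177/28 (C = (-176 - 1)/(-255 + 227) = -177/(-28) = -177*(-1/28) = 177/28 ≈ 6.3214)
C*357 = (177/28)*357 = 9027/4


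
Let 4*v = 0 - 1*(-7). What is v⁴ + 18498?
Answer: 4737889/256 ≈ 18507.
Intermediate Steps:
v = 7/4 (v = (0 - 1*(-7))/4 = (0 + 7)/4 = (¼)*7 = 7/4 ≈ 1.7500)
v⁴ + 18498 = (7/4)⁴ + 18498 = 2401/256 + 18498 = 4737889/256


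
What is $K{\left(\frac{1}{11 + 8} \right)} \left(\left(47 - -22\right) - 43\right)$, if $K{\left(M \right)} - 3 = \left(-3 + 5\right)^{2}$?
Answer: $182$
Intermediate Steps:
$K{\left(M \right)} = 7$ ($K{\left(M \right)} = 3 + \left(-3 + 5\right)^{2} = 3 + 2^{2} = 3 + 4 = 7$)
$K{\left(\frac{1}{11 + 8} \right)} \left(\left(47 - -22\right) - 43\right) = 7 \left(\left(47 - -22\right) - 43\right) = 7 \left(\left(47 + 22\right) - 43\right) = 7 \left(69 - 43\right) = 7 \cdot 26 = 182$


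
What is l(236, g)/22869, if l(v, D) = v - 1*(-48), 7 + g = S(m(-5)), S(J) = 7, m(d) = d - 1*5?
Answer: 284/22869 ≈ 0.012419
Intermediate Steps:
m(d) = -5 + d (m(d) = d - 5 = -5 + d)
g = 0 (g = -7 + 7 = 0)
l(v, D) = 48 + v (l(v, D) = v + 48 = 48 + v)
l(236, g)/22869 = (48 + 236)/22869 = 284*(1/22869) = 284/22869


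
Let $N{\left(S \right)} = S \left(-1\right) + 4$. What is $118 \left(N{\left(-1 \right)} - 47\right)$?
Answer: $-4956$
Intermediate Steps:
$N{\left(S \right)} = 4 - S$ ($N{\left(S \right)} = - S + 4 = 4 - S$)
$118 \left(N{\left(-1 \right)} - 47\right) = 118 \left(\left(4 - -1\right) - 47\right) = 118 \left(\left(4 + 1\right) - 47\right) = 118 \left(5 - 47\right) = 118 \left(-42\right) = -4956$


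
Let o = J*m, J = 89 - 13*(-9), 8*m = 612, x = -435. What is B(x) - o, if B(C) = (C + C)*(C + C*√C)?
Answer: 362691 + 378450*I*√435 ≈ 3.6269e+5 + 7.8932e+6*I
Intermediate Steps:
m = 153/2 (m = (⅛)*612 = 153/2 ≈ 76.500)
J = 206 (J = 89 - 1*(-117) = 89 + 117 = 206)
B(C) = 2*C*(C + C^(3/2)) (B(C) = (2*C)*(C + C^(3/2)) = 2*C*(C + C^(3/2)))
o = 15759 (o = 206*(153/2) = 15759)
B(x) - o = (2*(-435)² + 2*(-435)^(5/2)) - 1*15759 = (2*189225 + 2*(189225*I*√435)) - 15759 = (378450 + 378450*I*√435) - 15759 = 362691 + 378450*I*√435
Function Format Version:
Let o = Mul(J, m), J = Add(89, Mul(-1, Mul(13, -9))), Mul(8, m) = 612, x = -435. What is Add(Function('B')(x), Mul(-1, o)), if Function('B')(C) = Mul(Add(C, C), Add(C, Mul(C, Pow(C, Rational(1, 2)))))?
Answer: Add(362691, Mul(378450, I, Pow(435, Rational(1, 2)))) ≈ Add(3.6269e+5, Mul(7.8932e+6, I))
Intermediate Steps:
m = Rational(153, 2) (m = Mul(Rational(1, 8), 612) = Rational(153, 2) ≈ 76.500)
J = 206 (J = Add(89, Mul(-1, -117)) = Add(89, 117) = 206)
Function('B')(C) = Mul(2, C, Add(C, Pow(C, Rational(3, 2)))) (Function('B')(C) = Mul(Mul(2, C), Add(C, Pow(C, Rational(3, 2)))) = Mul(2, C, Add(C, Pow(C, Rational(3, 2)))))
o = 15759 (o = Mul(206, Rational(153, 2)) = 15759)
Add(Function('B')(x), Mul(-1, o)) = Add(Add(Mul(2, Pow(-435, 2)), Mul(2, Pow(-435, Rational(5, 2)))), Mul(-1, 15759)) = Add(Add(Mul(2, 189225), Mul(2, Mul(189225, I, Pow(435, Rational(1, 2))))), -15759) = Add(Add(378450, Mul(378450, I, Pow(435, Rational(1, 2)))), -15759) = Add(362691, Mul(378450, I, Pow(435, Rational(1, 2))))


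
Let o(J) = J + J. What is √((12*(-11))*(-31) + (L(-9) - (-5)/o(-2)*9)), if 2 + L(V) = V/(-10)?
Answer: √407965/10 ≈ 63.872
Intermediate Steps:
L(V) = -2 - V/10 (L(V) = -2 + V/(-10) = -2 + V*(-⅒) = -2 - V/10)
o(J) = 2*J
√((12*(-11))*(-31) + (L(-9) - (-5)/o(-2)*9)) = √((12*(-11))*(-31) + ((-2 - ⅒*(-9)) - (-5)/(2*(-2))*9)) = √(-132*(-31) + ((-2 + 9/10) - (-5)/(-4)*9)) = √(4092 + (-11/10 - (-5)*(-1)/4*9)) = √(4092 + (-11/10 - 1*5/4*9)) = √(4092 + (-11/10 - 5/4*9)) = √(4092 + (-11/10 - 45/4)) = √(4092 - 247/20) = √(81593/20) = √407965/10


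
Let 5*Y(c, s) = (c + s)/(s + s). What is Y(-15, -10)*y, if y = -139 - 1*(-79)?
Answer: -15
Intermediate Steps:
Y(c, s) = (c + s)/(10*s) (Y(c, s) = ((c + s)/(s + s))/5 = ((c + s)/((2*s)))/5 = ((c + s)*(1/(2*s)))/5 = ((c + s)/(2*s))/5 = (c + s)/(10*s))
y = -60 (y = -139 + 79 = -60)
Y(-15, -10)*y = ((⅒)*(-15 - 10)/(-10))*(-60) = ((⅒)*(-⅒)*(-25))*(-60) = (¼)*(-60) = -15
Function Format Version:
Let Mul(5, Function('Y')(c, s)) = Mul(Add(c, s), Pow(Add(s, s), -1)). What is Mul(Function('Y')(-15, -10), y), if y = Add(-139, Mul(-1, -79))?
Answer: -15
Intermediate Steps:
Function('Y')(c, s) = Mul(Rational(1, 10), Pow(s, -1), Add(c, s)) (Function('Y')(c, s) = Mul(Rational(1, 5), Mul(Add(c, s), Pow(Add(s, s), -1))) = Mul(Rational(1, 5), Mul(Add(c, s), Pow(Mul(2, s), -1))) = Mul(Rational(1, 5), Mul(Add(c, s), Mul(Rational(1, 2), Pow(s, -1)))) = Mul(Rational(1, 5), Mul(Rational(1, 2), Pow(s, -1), Add(c, s))) = Mul(Rational(1, 10), Pow(s, -1), Add(c, s)))
y = -60 (y = Add(-139, 79) = -60)
Mul(Function('Y')(-15, -10), y) = Mul(Mul(Rational(1, 10), Pow(-10, -1), Add(-15, -10)), -60) = Mul(Mul(Rational(1, 10), Rational(-1, 10), -25), -60) = Mul(Rational(1, 4), -60) = -15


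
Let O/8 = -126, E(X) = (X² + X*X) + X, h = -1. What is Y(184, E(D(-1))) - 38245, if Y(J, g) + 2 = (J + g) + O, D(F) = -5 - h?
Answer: -39043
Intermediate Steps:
D(F) = -4 (D(F) = -5 - 1*(-1) = -5 + 1 = -4)
E(X) = X + 2*X² (E(X) = (X² + X²) + X = 2*X² + X = X + 2*X²)
O = -1008 (O = 8*(-126) = -1008)
Y(J, g) = -1010 + J + g (Y(J, g) = -2 + ((J + g) - 1008) = -2 + (-1008 + J + g) = -1010 + J + g)
Y(184, E(D(-1))) - 38245 = (-1010 + 184 - 4*(1 + 2*(-4))) - 38245 = (-1010 + 184 - 4*(1 - 8)) - 38245 = (-1010 + 184 - 4*(-7)) - 38245 = (-1010 + 184 + 28) - 38245 = -798 - 38245 = -39043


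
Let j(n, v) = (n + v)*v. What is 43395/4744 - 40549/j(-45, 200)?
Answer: 36027517/4595750 ≈ 7.8393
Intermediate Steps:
j(n, v) = v*(n + v)
43395/4744 - 40549/j(-45, 200) = 43395/4744 - 40549*1/(200*(-45 + 200)) = 43395*(1/4744) - 40549/(200*155) = 43395/4744 - 40549/31000 = 36027517/4595750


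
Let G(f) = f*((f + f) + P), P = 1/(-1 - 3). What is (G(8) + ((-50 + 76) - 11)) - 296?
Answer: -155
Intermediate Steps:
P = -1/4 (P = 1/(-4) = -1/4 ≈ -0.25000)
G(f) = f*(-1/4 + 2*f) (G(f) = f*((f + f) - 1/4) = f*(2*f - 1/4) = f*(-1/4 + 2*f))
(G(8) + ((-50 + 76) - 11)) - 296 = ((1/4)*8*(-1 + 8*8) + ((-50 + 76) - 11)) - 296 = ((1/4)*8*(-1 + 64) + (26 - 11)) - 296 = ((1/4)*8*63 + 15) - 296 = (126 + 15) - 296 = 141 - 296 = -155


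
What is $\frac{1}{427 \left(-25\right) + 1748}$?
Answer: $- \frac{1}{8927} \approx -0.00011202$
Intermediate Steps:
$\frac{1}{427 \left(-25\right) + 1748} = \frac{1}{-10675 + 1748} = \frac{1}{-8927} = - \frac{1}{8927}$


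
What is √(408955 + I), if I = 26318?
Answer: √435273 ≈ 659.75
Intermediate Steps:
√(408955 + I) = √(408955 + 26318) = √435273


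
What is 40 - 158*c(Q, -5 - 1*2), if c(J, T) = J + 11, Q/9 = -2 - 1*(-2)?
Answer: -1698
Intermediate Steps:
Q = 0 (Q = 9*(-2 - 1*(-2)) = 9*(-2 + 2) = 9*0 = 0)
c(J, T) = 11 + J
40 - 158*c(Q, -5 - 1*2) = 40 - 158*(11 + 0) = 40 - 158*11 = 40 - 1738 = -1698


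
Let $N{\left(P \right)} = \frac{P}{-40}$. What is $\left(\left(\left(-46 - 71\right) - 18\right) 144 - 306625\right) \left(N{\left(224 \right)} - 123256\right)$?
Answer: $40191293604$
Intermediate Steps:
$N{\left(P \right)} = - \frac{P}{40}$ ($N{\left(P \right)} = P \left(- \frac{1}{40}\right) = - \frac{P}{40}$)
$\left(\left(\left(-46 - 71\right) - 18\right) 144 - 306625\right) \left(N{\left(224 \right)} - 123256\right) = \left(\left(\left(-46 - 71\right) - 18\right) 144 - 306625\right) \left(\left(- \frac{1}{40}\right) 224 - 123256\right) = \left(\left(-117 - 18\right) 144 - 306625\right) \left(- \frac{28}{5} - 123256\right) = \left(\left(-135\right) 144 - 306625\right) \left(- \frac{616308}{5}\right) = \left(-19440 - 306625\right) \left(- \frac{616308}{5}\right) = \left(-326065\right) \left(- \frac{616308}{5}\right) = 40191293604$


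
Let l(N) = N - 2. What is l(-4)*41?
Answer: -246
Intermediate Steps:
l(N) = -2 + N
l(-4)*41 = (-2 - 4)*41 = -6*41 = -246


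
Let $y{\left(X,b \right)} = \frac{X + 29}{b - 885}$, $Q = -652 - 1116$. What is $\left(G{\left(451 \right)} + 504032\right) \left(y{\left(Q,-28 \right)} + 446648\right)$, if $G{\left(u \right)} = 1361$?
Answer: $\frac{206094900320659}{913} \approx 2.2573 \cdot 10^{11}$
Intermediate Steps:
$Q = -1768$
$y{\left(X,b \right)} = \frac{29 + X}{-885 + b}$
$\left(G{\left(451 \right)} + 504032\right) \left(y{\left(Q,-28 \right)} + 446648\right) = \left(1361 + 504032\right) \left(\frac{29 - 1768}{-885 - 28} + 446648\right) = 505393 \left(\frac{1}{-913} \left(-1739\right) + 446648\right) = 505393 \left(\left(- \frac{1}{913}\right) \left(-1739\right) + 446648\right) = 505393 \left(\frac{1739}{913} + 446648\right) = 505393 \cdot \frac{407791363}{913} = \frac{206094900320659}{913}$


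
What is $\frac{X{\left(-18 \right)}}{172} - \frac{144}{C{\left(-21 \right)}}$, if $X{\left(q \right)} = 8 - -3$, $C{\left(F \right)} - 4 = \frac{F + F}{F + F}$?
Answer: $- \frac{24713}{860} \approx -28.736$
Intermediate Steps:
$C{\left(F \right)} = 5$ ($C{\left(F \right)} = 4 + \frac{F + F}{F + F} = 4 + \frac{2 F}{2 F} = 4 + 2 F \frac{1}{2 F} = 4 + 1 = 5$)
$X{\left(q \right)} = 11$ ($X{\left(q \right)} = 8 + 3 = 11$)
$\frac{X{\left(-18 \right)}}{172} - \frac{144}{C{\left(-21 \right)}} = \frac{11}{172} - \frac{144}{5} = - \frac{24713}{860}$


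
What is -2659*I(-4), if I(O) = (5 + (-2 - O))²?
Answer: -130291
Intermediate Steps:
I(O) = (3 - O)²
-2659*I(-4) = -2659*(-3 - 4)² = -2659*(-7)² = -2659*49 = -130291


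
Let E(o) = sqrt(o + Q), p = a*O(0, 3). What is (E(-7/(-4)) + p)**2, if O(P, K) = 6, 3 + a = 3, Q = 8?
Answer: 39/4 ≈ 9.7500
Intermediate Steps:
a = 0 (a = -3 + 3 = 0)
p = 0 (p = 0*6 = 0)
E(o) = sqrt(8 + o) (E(o) = sqrt(o + 8) = sqrt(8 + o))
(E(-7/(-4)) + p)**2 = (sqrt(8 - 7/(-4)) + 0)**2 = (sqrt(8 - 7*(-1/4)) + 0)**2 = (sqrt(8 + 7/4) + 0)**2 = (sqrt(39/4) + 0)**2 = (sqrt(39)/2 + 0)**2 = (sqrt(39)/2)**2 = 39/4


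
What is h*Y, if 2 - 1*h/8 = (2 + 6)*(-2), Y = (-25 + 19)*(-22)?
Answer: 19008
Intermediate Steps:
Y = 132 (Y = -6*(-22) = 132)
h = 144 (h = 16 - 8*(2 + 6)*(-2) = 16 - 64*(-2) = 16 - 8*(-16) = 16 + 128 = 144)
h*Y = 144*132 = 19008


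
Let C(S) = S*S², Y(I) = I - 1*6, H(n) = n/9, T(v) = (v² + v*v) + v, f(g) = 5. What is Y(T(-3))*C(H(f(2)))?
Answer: 125/81 ≈ 1.5432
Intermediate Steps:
T(v) = v + 2*v² (T(v) = (v² + v²) + v = 2*v² + v = v + 2*v²)
H(n) = n/9 (H(n) = n*(⅑) = n/9)
Y(I) = -6 + I (Y(I) = I - 6 = -6 + I)
C(S) = S³
Y(T(-3))*C(H(f(2))) = (-6 - 3*(1 + 2*(-3)))*((⅑)*5)³ = (-6 - 3*(1 - 6))*(5/9)³ = (-6 - 3*(-5))*(125/729) = (-6 + 15)*(125/729) = 9*(125/729) = 125/81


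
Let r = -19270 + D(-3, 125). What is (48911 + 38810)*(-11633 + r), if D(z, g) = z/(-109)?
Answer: -295481521704/109 ≈ -2.7108e+9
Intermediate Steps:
D(z, g) = -z/109 (D(z, g) = z*(-1/109) = -z/109)
r = -2100427/109 (r = -19270 - 1/109*(-3) = -19270 + 3/109 = -2100427/109 ≈ -19270.)
(48911 + 38810)*(-11633 + r) = (48911 + 38810)*(-11633 - 2100427/109) = 87721*(-3368424/109) = -295481521704/109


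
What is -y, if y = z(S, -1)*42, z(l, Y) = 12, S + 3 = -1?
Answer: -504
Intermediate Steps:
S = -4 (S = -3 - 1 = -4)
y = 504 (y = 12*42 = 504)
-y = -1*504 = -504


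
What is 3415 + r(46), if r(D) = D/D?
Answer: 3416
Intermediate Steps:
r(D) = 1
3415 + r(46) = 3415 + 1 = 3416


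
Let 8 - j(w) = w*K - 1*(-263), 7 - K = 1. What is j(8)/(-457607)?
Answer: 303/457607 ≈ 0.00066214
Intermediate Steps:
K = 6 (K = 7 - 1*1 = 7 - 1 = 6)
j(w) = -255 - 6*w (j(w) = 8 - (w*6 - 1*(-263)) = 8 - (6*w + 263) = 8 - (263 + 6*w) = 8 + (-263 - 6*w) = -255 - 6*w)
j(8)/(-457607) = (-255 - 6*8)/(-457607) = (-255 - 48)*(-1/457607) = -303*(-1/457607) = 303/457607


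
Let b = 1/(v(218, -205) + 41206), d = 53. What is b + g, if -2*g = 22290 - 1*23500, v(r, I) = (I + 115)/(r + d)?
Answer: 6755875551/11166736 ≈ 605.00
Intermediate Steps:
v(r, I) = (115 + I)/(53 + r) (v(r, I) = (I + 115)/(r + 53) = (115 + I)/(53 + r))
g = 605 (g = -(22290 - 1*23500)/2 = -(22290 - 23500)/2 = -1/2*(-1210) = 605)
b = 271/11166736 (b = 1/((115 - 205)/(53 + 218) + 41206) = 1/(-90/271 + 41206) = 1/(11166736/271) = 271/11166736 ≈ 2.4269e-5)
b + g = 271/11166736 + 605 = 6755875551/11166736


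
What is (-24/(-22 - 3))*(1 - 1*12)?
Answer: -264/25 ≈ -10.560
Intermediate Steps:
(-24/(-22 - 3))*(1 - 1*12) = (-24/(-25))*(1 - 12) = -24*(-1/25)*(-11) = (24/25)*(-11) = -264/25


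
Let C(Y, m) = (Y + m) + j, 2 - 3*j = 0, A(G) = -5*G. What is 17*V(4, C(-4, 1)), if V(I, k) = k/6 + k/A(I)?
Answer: -833/180 ≈ -4.6278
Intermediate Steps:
j = ⅔ (j = ⅔ - ⅓*0 = ⅔ + 0 = ⅔ ≈ 0.66667)
C(Y, m) = ⅔ + Y + m (C(Y, m) = (Y + m) + ⅔ = ⅔ + Y + m)
V(I, k) = k/6 - k/(5*I) (V(I, k) = k/6 + k/((-5*I)) = k*(⅙) + k*(-1/(5*I)) = k/6 - k/(5*I))
17*V(4, C(-4, 1)) = 17*((⅔ - 4 + 1)/6 - ⅕*(⅔ - 4 + 1)/4) = 17*((⅙)*(-7/3) - ⅕*(-7/3)*¼) = 17*(-7/18 + 7/60) = 17*(-49/180) = -833/180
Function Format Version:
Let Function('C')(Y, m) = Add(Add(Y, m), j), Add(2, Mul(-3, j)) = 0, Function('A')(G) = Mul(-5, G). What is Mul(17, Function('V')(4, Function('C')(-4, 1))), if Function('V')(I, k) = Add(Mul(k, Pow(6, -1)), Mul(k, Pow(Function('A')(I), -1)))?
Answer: Rational(-833, 180) ≈ -4.6278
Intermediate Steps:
j = Rational(2, 3) (j = Add(Rational(2, 3), Mul(Rational(-1, 3), 0)) = Add(Rational(2, 3), 0) = Rational(2, 3) ≈ 0.66667)
Function('C')(Y, m) = Add(Rational(2, 3), Y, m) (Function('C')(Y, m) = Add(Add(Y, m), Rational(2, 3)) = Add(Rational(2, 3), Y, m))
Function('V')(I, k) = Add(Mul(Rational(1, 6), k), Mul(Rational(-1, 5), k, Pow(I, -1))) (Function('V')(I, k) = Add(Mul(k, Pow(6, -1)), Mul(k, Pow(Mul(-5, I), -1))) = Add(Mul(k, Rational(1, 6)), Mul(k, Mul(Rational(-1, 5), Pow(I, -1)))) = Add(Mul(Rational(1, 6), k), Mul(Rational(-1, 5), k, Pow(I, -1))))
Mul(17, Function('V')(4, Function('C')(-4, 1))) = Mul(17, Add(Mul(Rational(1, 6), Add(Rational(2, 3), -4, 1)), Mul(Rational(-1, 5), Add(Rational(2, 3), -4, 1), Pow(4, -1)))) = Mul(17, Add(Mul(Rational(1, 6), Rational(-7, 3)), Mul(Rational(-1, 5), Rational(-7, 3), Rational(1, 4)))) = Mul(17, Add(Rational(-7, 18), Rational(7, 60))) = Mul(17, Rational(-49, 180)) = Rational(-833, 180)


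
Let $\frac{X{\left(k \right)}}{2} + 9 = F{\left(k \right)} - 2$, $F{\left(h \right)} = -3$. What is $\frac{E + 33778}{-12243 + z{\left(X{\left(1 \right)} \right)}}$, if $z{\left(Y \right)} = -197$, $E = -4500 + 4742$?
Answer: $- \frac{1701}{622} \approx -2.7347$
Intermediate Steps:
$E = 242$
$X{\left(k \right)} = -28$ ($X{\left(k \right)} = -18 + 2 \left(-3 - 2\right) = -18 + 2 \left(-5\right) = -18 - 10 = -28$)
$\frac{E + 33778}{-12243 + z{\left(X{\left(1 \right)} \right)}} = \frac{242 + 33778}{-12243 - 197} = \frac{34020}{-12440} = 34020 \left(- \frac{1}{12440}\right) = - \frac{1701}{622}$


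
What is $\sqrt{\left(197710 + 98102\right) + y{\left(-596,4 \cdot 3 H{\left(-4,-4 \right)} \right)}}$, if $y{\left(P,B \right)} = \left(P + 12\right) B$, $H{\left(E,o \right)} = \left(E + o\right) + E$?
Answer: $6 \sqrt{10553} \approx 616.37$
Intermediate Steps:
$H{\left(E,o \right)} = o + 2 E$
$y{\left(P,B \right)} = B \left(12 + P\right)$ ($y{\left(P,B \right)} = \left(12 + P\right) B = B \left(12 + P\right)$)
$\sqrt{\left(197710 + 98102\right) + y{\left(-596,4 \cdot 3 H{\left(-4,-4 \right)} \right)}} = \sqrt{\left(197710 + 98102\right) + 4 \cdot 3 \left(-4 + 2 \left(-4\right)\right) \left(12 - 596\right)} = \sqrt{295812 + 12 \left(-4 - 8\right) \left(-584\right)} = \sqrt{295812 + 12 \left(-12\right) \left(-584\right)} = \sqrt{295812 - -84096} = \sqrt{295812 + 84096} = \sqrt{379908} = 6 \sqrt{10553}$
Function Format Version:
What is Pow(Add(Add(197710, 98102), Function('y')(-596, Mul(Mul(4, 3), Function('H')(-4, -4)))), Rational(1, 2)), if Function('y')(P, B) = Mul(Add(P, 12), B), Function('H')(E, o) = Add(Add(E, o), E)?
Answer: Mul(6, Pow(10553, Rational(1, 2))) ≈ 616.37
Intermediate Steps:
Function('H')(E, o) = Add(o, Mul(2, E))
Function('y')(P, B) = Mul(B, Add(12, P)) (Function('y')(P, B) = Mul(Add(12, P), B) = Mul(B, Add(12, P)))
Pow(Add(Add(197710, 98102), Function('y')(-596, Mul(Mul(4, 3), Function('H')(-4, -4)))), Rational(1, 2)) = Pow(Add(Add(197710, 98102), Mul(Mul(Mul(4, 3), Add(-4, Mul(2, -4))), Add(12, -596))), Rational(1, 2)) = Pow(Add(295812, Mul(Mul(12, Add(-4, -8)), -584)), Rational(1, 2)) = Pow(Add(295812, Mul(Mul(12, -12), -584)), Rational(1, 2)) = Pow(Add(295812, Mul(-144, -584)), Rational(1, 2)) = Pow(Add(295812, 84096), Rational(1, 2)) = Pow(379908, Rational(1, 2)) = Mul(6, Pow(10553, Rational(1, 2)))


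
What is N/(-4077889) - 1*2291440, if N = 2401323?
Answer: -9344240371483/4077889 ≈ -2.2914e+6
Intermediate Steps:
N/(-4077889) - 1*2291440 = 2401323/(-4077889) - 1*2291440 = 2401323*(-1/4077889) - 2291440 = -2401323/4077889 - 2291440 = -9344240371483/4077889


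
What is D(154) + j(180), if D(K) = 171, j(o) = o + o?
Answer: 531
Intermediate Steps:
j(o) = 2*o
D(154) + j(180) = 171 + 2*180 = 171 + 360 = 531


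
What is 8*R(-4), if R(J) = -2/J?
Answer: 4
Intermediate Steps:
8*R(-4) = 8*(-2/(-4)) = 8*(-2*(-¼)) = 8*(½) = 4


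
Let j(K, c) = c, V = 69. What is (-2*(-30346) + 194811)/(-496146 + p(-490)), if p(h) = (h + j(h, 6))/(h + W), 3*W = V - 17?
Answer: -181151627/351766788 ≈ -0.51498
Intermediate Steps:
W = 52/3 (W = (69 - 17)/3 = (1/3)*52 = 52/3 ≈ 17.333)
p(h) = (6 + h)/(52/3 + h) (p(h) = (h + 6)/(h + 52/3) = (6 + h)/(52/3 + h))
(-2*(-30346) + 194811)/(-496146 + p(-490)) = (-2*(-30346) + 194811)/(-496146 + 3*(6 - 490)/(52 + 3*(-490))) = (60692 + 194811)/(-496146 + 3*(-484)/(52 - 1470)) = 255503/(-496146 + 3*(-484)/(-1418)) = 255503/(-496146 + 3*(-1/1418)*(-484)) = 255503/(-496146 + 726/709) = 255503/(-351766788/709) = 255503*(-709/351766788) = -181151627/351766788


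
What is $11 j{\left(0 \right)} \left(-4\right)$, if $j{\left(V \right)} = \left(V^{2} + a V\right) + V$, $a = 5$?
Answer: $0$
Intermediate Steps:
$j{\left(V \right)} = V^{2} + 6 V$ ($j{\left(V \right)} = \left(V^{2} + 5 V\right) + V = V^{2} + 6 V$)
$11 j{\left(0 \right)} \left(-4\right) = 11 \cdot 0 \left(6 + 0\right) \left(-4\right) = 11 \cdot 0 \cdot 6 \left(-4\right) = 11 \cdot 0 \left(-4\right) = 0 \left(-4\right) = 0$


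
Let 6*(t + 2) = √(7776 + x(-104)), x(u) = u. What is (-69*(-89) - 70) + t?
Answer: 6069 + √1918/3 ≈ 6083.6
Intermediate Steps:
t = -2 + √1918/3 (t = -2 + √(7776 - 104)/6 = -2 + √7672/6 = -2 + (2*√1918)/6 = -2 + √1918/3 ≈ 12.598)
(-69*(-89) - 70) + t = (-69*(-89) - 70) + (-2 + √1918/3) = (6141 - 70) + (-2 + √1918/3) = 6071 + (-2 + √1918/3) = 6069 + √1918/3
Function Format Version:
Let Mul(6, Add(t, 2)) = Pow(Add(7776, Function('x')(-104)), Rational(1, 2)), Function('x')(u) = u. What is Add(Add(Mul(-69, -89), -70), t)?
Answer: Add(6069, Mul(Rational(1, 3), Pow(1918, Rational(1, 2)))) ≈ 6083.6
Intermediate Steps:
t = Add(-2, Mul(Rational(1, 3), Pow(1918, Rational(1, 2)))) (t = Add(-2, Mul(Rational(1, 6), Pow(Add(7776, -104), Rational(1, 2)))) = Add(-2, Mul(Rational(1, 6), Pow(7672, Rational(1, 2)))) = Add(-2, Mul(Rational(1, 6), Mul(2, Pow(1918, Rational(1, 2))))) = Add(-2, Mul(Rational(1, 3), Pow(1918, Rational(1, 2)))) ≈ 12.598)
Add(Add(Mul(-69, -89), -70), t) = Add(Add(Mul(-69, -89), -70), Add(-2, Mul(Rational(1, 3), Pow(1918, Rational(1, 2))))) = Add(Add(6141, -70), Add(-2, Mul(Rational(1, 3), Pow(1918, Rational(1, 2))))) = Add(6071, Add(-2, Mul(Rational(1, 3), Pow(1918, Rational(1, 2))))) = Add(6069, Mul(Rational(1, 3), Pow(1918, Rational(1, 2))))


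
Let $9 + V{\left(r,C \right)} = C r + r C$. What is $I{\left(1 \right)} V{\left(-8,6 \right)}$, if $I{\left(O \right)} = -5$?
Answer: $525$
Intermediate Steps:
$V{\left(r,C \right)} = -9 + 2 C r$ ($V{\left(r,C \right)} = -9 + \left(C r + r C\right) = -9 + \left(C r + C r\right) = -9 + 2 C r$)
$I{\left(1 \right)} V{\left(-8,6 \right)} = - 5 \left(-9 + 2 \cdot 6 \left(-8\right)\right) = - 5 \left(-9 - 96\right) = \left(-5\right) \left(-105\right) = 525$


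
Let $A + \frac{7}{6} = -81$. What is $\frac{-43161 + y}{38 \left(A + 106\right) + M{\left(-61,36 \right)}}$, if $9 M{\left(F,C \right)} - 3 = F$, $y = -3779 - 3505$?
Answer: $- \frac{454005}{8093} \approx -56.098$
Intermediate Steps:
$y = -7284$
$M{\left(F,C \right)} = \frac{1}{3} + \frac{F}{9}$
$A = - \frac{493}{6}$ ($A = - \frac{7}{6} - 81 = - \frac{493}{6} \approx -82.167$)
$\frac{-43161 + y}{38 \left(A + 106\right) + M{\left(-61,36 \right)}} = \frac{-43161 - 7284}{38 \left(- \frac{493}{6} + 106\right) + \left(\frac{1}{3} + \frac{1}{9} \left(-61\right)\right)} = - \frac{50445}{38 \cdot \frac{143}{6} + \left(\frac{1}{3} - \frac{61}{9}\right)} = - \frac{50445}{\frac{2717}{3} - \frac{58}{9}} = - \frac{50445}{\frac{8093}{9}} = \left(-50445\right) \frac{9}{8093} = - \frac{454005}{8093}$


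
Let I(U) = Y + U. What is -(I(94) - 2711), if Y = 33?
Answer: 2584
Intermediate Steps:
I(U) = 33 + U
-(I(94) - 2711) = -((33 + 94) - 2711) = -(127 - 2711) = -1*(-2584) = 2584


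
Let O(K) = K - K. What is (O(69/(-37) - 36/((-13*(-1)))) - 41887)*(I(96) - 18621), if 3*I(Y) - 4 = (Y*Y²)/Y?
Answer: 1953735341/3 ≈ 6.5125e+8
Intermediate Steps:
O(K) = 0
I(Y) = 4/3 + Y²/3 (I(Y) = 4/3 + ((Y*Y²)/Y)/3 = 4/3 + (Y³/Y)/3 = 4/3 + Y²/3)
(O(69/(-37) - 36/((-13*(-1)))) - 41887)*(I(96) - 18621) = (0 - 41887)*((4/3 + (⅓)*96²) - 18621) = -41887*((4/3 + (⅓)*9216) - 18621) = -41887*((4/3 + 3072) - 18621) = -41887*(9220/3 - 18621) = -41887*(-46643/3) = 1953735341/3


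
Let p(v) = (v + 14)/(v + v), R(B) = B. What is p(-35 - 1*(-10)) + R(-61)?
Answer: -3039/50 ≈ -60.780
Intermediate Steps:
p(v) = (14 + v)/(2*v) (p(v) = (14 + v)/((2*v)) = (14 + v)*(1/(2*v)) = (14 + v)/(2*v))
p(-35 - 1*(-10)) + R(-61) = (14 + (-35 - 1*(-10)))/(2*(-35 - 1*(-10))) - 61 = (14 + (-35 + 10))/(2*(-35 + 10)) - 61 = (1/2)*(14 - 25)/(-25) - 61 = (1/2)*(-1/25)*(-11) - 61 = 11/50 - 61 = -3039/50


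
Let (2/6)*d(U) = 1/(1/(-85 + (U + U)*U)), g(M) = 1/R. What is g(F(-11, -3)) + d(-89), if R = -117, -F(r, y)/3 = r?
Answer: 5530706/117 ≈ 47271.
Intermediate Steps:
F(r, y) = -3*r
g(M) = -1/117 (g(M) = 1/(-117) = -1/117)
d(U) = -255 + 6*U² (d(U) = 3/(1/(-85 + (U + U)*U)) = 3/(1/(-85 + (2*U)*U)) = 3/(1/(-85 + 2*U²)) = 3*(-85 + 2*U²) = -255 + 6*U²)
g(F(-11, -3)) + d(-89) = -1/117 + (-255 + 6*(-89)²) = -1/117 + (-255 + 6*7921) = -1/117 + (-255 + 47526) = -1/117 + 47271 = 5530706/117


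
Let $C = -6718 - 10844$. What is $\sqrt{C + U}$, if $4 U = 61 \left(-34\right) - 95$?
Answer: $\frac{i \sqrt{72417}}{2} \approx 134.55 i$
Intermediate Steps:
$U = - \frac{2169}{4}$ ($U = \frac{61 \left(-34\right) - 95}{4} = \frac{-2074 - 95}{4} = \frac{1}{4} \left(-2169\right) = - \frac{2169}{4} \approx -542.25$)
$C = -17562$
$\sqrt{C + U} = \sqrt{-17562 - \frac{2169}{4}} = \sqrt{- \frac{72417}{4}} = \frac{i \sqrt{72417}}{2}$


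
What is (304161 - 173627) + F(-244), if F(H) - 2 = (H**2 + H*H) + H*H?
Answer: 309144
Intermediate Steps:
F(H) = 2 + 3*H**2 (F(H) = 2 + ((H**2 + H*H) + H*H) = 2 + ((H**2 + H**2) + H**2) = 2 + (2*H**2 + H**2) = 2 + 3*H**2)
(304161 - 173627) + F(-244) = (304161 - 173627) + (2 + 3*(-244)**2) = 130534 + (2 + 3*59536) = 130534 + (2 + 178608) = 130534 + 178610 = 309144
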